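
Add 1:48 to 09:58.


11:46

Start: 598 minutes from midnight
Add: 108 minutes
Total: 706 minutes
Hours: 706 ÷ 60 = 11 remainder 46


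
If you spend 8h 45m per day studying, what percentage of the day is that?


36.5%

Time: 525 minutes
Day: 1440 minutes
Percentage = (525/1440) × 100 ≈ 36.5%


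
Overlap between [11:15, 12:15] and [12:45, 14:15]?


Meeting A: 675-735 (in minutes from midnight)
Meeting B: 765-855
Overlap start = max(675, 765) = 765
Overlap end = min(735, 855) = 735
Overlap = max(0, 735 - 765) = 0 min

0 minutes


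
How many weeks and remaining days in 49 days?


Weeks: 49 ÷ 7 = 7 remainder 0

7 weeks 0 days


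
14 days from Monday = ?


Monday

Start: Monday (index 0)
(0 + 14) mod 7
= 14 mod 7
= 0
Index 0 → Monday


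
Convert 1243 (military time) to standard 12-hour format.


12:43 PM

Hour: 12
12 → 12 PM (noon)


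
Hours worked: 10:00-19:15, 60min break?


8h 15m (495 minutes)

Total time = (19×60+15) - (10×60+0)
= 1155 - 600 = 555 min
Minus break: 555 - 60 = 495 min
= 8h 15m


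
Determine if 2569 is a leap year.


No

Rules: divisible by 4 AND (not by 100 OR by 400)
2569 ÷ 4 = 642 remainder 1 → not divisible by 4
Not divisible by 4 → not a leap year


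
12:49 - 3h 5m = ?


Start: 769 minutes from midnight
Subtract: 185 minutes
Remaining: 769 - 185 = 584
Hours: 9, Minutes: 44

09:44


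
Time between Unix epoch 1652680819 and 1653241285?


560466 seconds (155.7 hours / 6.49 days)

Difference = 1653241285 - 1652680819 = 560466 seconds
In hours: 560466 / 3600 ≈ 155.7
In days: 560466 / 86400 ≈ 6.49


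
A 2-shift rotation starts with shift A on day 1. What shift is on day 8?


Shift B

Shifts: A, B
Start: A (index 0)
Day 8: (0 + 8 - 1) mod 2
= 7 mod 2
= 1
Index 1 → shift B


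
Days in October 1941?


31 days

Month: October (month 10)
October has 31 days


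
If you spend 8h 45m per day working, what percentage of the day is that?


36.5%

Time: 525 minutes
Day: 1440 minutes
Percentage = (525/1440) × 100 ≈ 36.5%


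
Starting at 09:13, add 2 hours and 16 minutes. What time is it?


11:29

Start: 553 minutes from midnight
Add: 136 minutes
Total: 689 minutes
Hours: 689 ÷ 60 = 11 remainder 29


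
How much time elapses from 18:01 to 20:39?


End time in minutes: 20×60 + 39 = 1239
Start time in minutes: 18×60 + 1 = 1081
Difference = 1239 - 1081 = 158 minutes
= 2 hours 38 minutes

2h 38m


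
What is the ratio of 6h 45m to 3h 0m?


Duration 1: 405 minutes
Duration 2: 180 minutes
Ratio = 405:180
GCD = 45
Simplified = 9:4
As a decimal: 9/4 = 2.25

9:4 (2.25)


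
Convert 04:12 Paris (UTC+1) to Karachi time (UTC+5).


08:12

Time difference = UTC+5 - UTC+1 = +4 hours
New hour = (4 + 4) mod 24
= 8 mod 24 = 8
Minutes unchanged → 08:12


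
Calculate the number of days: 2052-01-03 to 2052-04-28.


116 days

From January 3, 2052 to April 28, 2052
Rest of January 2052: 31 - 3 = 28
Full months: February 2052 29, March 31
Days into April 2052: 28
Total = 28 + 29 + 31 + 28 = 116 days


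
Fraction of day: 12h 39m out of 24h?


0.5271 (52.71%)

Total minutes: 12×60 + 39 = 759
Day = 24×60 = 1440 minutes
Fraction = 759/1440 ≈ 0.5271
As a percentage: 759/1440 × 100 ≈ 52.71%


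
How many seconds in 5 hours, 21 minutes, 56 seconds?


19316 seconds

Hours: 5 × 3600 = 18000
Minutes: 21 × 60 = 1260
Seconds: 56
Total = 18000 + 1260 + 56 = 19316


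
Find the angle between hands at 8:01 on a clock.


125.5°

Hour hand = 8×30 + 1×0.5 = 240.5°
Minute hand = 1×6 = 6°
Difference = |240.5 - 6| = 234.5°
Since > 180°: 360 - 234.5 = 125.5°


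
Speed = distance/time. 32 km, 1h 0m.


32.0 km/h

Distance: 32 km
Time: 1 hours
Speed = 32 / 1 = 32.0 km/h


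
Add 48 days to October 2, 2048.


Start: October 2, 2048
Add 48 days
October 2 → November 1: 31 - 2 + 1 = 30 days (48 - 30 = 18 left)
November 1 + 18 = November 19, 2048

November 19, 2048


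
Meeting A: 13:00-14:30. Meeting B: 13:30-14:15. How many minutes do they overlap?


Meeting A: 780-870 (in minutes from midnight)
Meeting B: 810-855
Overlap start = max(780, 810) = 810
Overlap end = min(870, 855) = 855
Overlap = max(0, 855 - 810) = 45 min

45 minutes


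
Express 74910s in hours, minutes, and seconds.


20h 48m 30s

Hours: 74910 ÷ 3600 = 20 remainder 2910
Minutes: 2910 ÷ 60 = 48 remainder 30
Seconds: 30


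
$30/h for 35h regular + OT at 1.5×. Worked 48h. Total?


$1635.00

Regular: 35h × $30 = $1050.00
Overtime: 48 - 35 = 13h
OT pay: 13h × $30 × 1.5 = $585.00
Total = $1050.00 + $585.00 = $1635.00


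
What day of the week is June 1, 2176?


Saturday

Zeller's congruence:
q=1, m=6, k=76, j=21
h = (1 + ⌊13×7/5⌋ + 76 + ⌊76/4⌋ + ⌊21/4⌋ - 2×21) mod 7
= (1 + 18 + 76 + 19 + 5 - 42) mod 7
= 77 mod 7 = 0
h=0 → Saturday


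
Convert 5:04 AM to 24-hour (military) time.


05:04

Input: 5:04 AM
AM hour stays: 5


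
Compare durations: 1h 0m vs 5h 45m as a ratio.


4:23 (0.17)

Duration 1: 60 minutes
Duration 2: 345 minutes
Ratio = 60:345
GCD = 15
Simplified = 4:23
As a decimal: 4/23 ≈ 0.17


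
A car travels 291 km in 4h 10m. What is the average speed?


69.8 km/h

Distance: 291 km
Time: 4h 10m = 250 min = 250/60 = 25/6 hours
Speed = 291 ÷ (25/6) = 291 × 6 / 25 = 1746/25 ≈ 69.8 km/h


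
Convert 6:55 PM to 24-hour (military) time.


18:55

Input: 6:55 PM
PM: 6 + 12 = 18


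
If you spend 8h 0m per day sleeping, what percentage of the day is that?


Time: 480 minutes
Day: 1440 minutes
Percentage = (480/1440) × 100 ≈ 33.3%

33.3%


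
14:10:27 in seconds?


Hours: 14 × 3600 = 50400
Minutes: 10 × 60 = 600
Seconds: 27
Total = 50400 + 600 + 27 = 51027

51027 seconds


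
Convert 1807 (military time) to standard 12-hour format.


Hour: 18
18 - 12 = 6 → PM

6:07 PM


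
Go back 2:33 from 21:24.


Start: 1284 minutes from midnight
Subtract: 153 minutes
Remaining: 1284 - 153 = 1131
Hours: 18, Minutes: 51

18:51


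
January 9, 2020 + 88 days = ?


April 6, 2020

Start: January 9, 2020
Add 88 days
January 9 → February 1: 31 - 9 + 1 = 23 days (88 - 23 = 65 left)
February 1 → March 1: 29 - 1 + 1 = 29 days (65 - 29 = 36 left)
March 1 → April 1: 31 - 1 + 1 = 31 days (36 - 31 = 5 left)
April 1 + 5 = April 6, 2020


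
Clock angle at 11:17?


Hour hand = 11×30 + 17×0.5 = 338.5°
Minute hand = 17×6 = 102°
Difference = |338.5 - 102| = 236.5°
Since > 180°: 360 - 236.5 = 123.5°

123.5°


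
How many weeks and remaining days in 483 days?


69 weeks 0 days

Weeks: 483 ÷ 7 = 69 remainder 0


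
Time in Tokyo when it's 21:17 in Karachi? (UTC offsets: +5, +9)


01:17 (next day)

Time difference = UTC+9 - UTC+5 = +4 hours
New hour = (21 + 4) mod 24
= 25 mod 24 = 1
Minutes unchanged → 01:17; 25 ≥ 24 → next day


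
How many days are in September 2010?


30 days

Month: September (month 9)
September has 30 days


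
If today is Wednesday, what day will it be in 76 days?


Tuesday

Start: Wednesday (index 2)
(2 + 76) mod 7
= 78 mod 7
= 1
Index 1 → Tuesday


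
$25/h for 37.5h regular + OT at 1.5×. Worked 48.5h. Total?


Regular: 37.5h × $25 = $937.50
Overtime: 48.5 - 37.5 = 11.0h
OT pay: 11.0h × $25 × 1.5 = $412.50
Total = $937.50 + $412.50 = $1350.00

$1350.00


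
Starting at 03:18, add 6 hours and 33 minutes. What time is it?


09:51

Start: 198 minutes from midnight
Add: 393 minutes
Total: 591 minutes
Hours: 591 ÷ 60 = 9 remainder 51


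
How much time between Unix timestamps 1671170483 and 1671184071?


Difference = 1671184071 - 1671170483 = 13588 seconds
In hours: 13588 / 3600 ≈ 3.8
In days: 13588 / 86400 ≈ 0.16

13588 seconds (3.8 hours / 0.16 days)


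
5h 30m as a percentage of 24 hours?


0.2292 (22.92%)

Total minutes: 5×60 + 30 = 330
Day = 24×60 = 1440 minutes
Fraction = 330/1440 ≈ 0.2292
As a percentage: 330/1440 × 100 ≈ 22.92%


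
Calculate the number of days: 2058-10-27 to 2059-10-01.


339 days

From October 27, 2058 to October 1, 2059
Rest of October 2058: 31 - 27 = 4
Full months: November 30, December 31, January 31, February 2059 28, March 31, April 30, May 31, June 30, July 31, August 31, September 30
Days into October 2059: 1
Total = 4 + 30 + 31 + 31 + 28 + 31 + 30 + 31 + 30 + 31 + 31 + 30 + 1 = 339 days


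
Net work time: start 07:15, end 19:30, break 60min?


Total time = (19×60+30) - (7×60+15)
= 1170 - 435 = 735 min
Minus break: 735 - 60 = 675 min
= 11h 15m

11h 15m (675 minutes)


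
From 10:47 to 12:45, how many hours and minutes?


1h 58m

End time in minutes: 12×60 + 45 = 765
Start time in minutes: 10×60 + 47 = 647
Difference = 765 - 647 = 118 minutes
= 1 hours 58 minutes


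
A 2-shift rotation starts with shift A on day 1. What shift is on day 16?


Shift B

Shifts: A, B
Start: A (index 0)
Day 16: (0 + 16 - 1) mod 2
= 15 mod 2
= 1
Index 1 → shift B


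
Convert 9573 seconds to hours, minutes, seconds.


Hours: 9573 ÷ 3600 = 2 remainder 2373
Minutes: 2373 ÷ 60 = 39 remainder 33
Seconds: 33

2h 39m 33s


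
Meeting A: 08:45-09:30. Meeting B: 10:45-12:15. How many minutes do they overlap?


Meeting A: 525-570 (in minutes from midnight)
Meeting B: 645-735
Overlap start = max(525, 645) = 645
Overlap end = min(570, 735) = 570
Overlap = max(0, 570 - 645) = 0 min

0 minutes


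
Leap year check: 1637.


No

Rules: divisible by 4 AND (not by 100 OR by 400)
1637 ÷ 4 = 409 remainder 1 → not divisible by 4
Not divisible by 4 → not a leap year


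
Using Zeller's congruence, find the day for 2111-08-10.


Zeller's congruence:
q=10, m=8, k=11, j=21
h = (10 + ⌊13×9/5⌋ + 11 + ⌊11/4⌋ + ⌊21/4⌋ - 2×21) mod 7
= (10 + 23 + 11 + 2 + 5 - 42) mod 7
= 9 mod 7 = 2
h=2 → Monday

Monday


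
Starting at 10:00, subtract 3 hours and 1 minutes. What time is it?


06:59

Start: 600 minutes from midnight
Subtract: 181 minutes
Remaining: 600 - 181 = 419
Hours: 6, Minutes: 59


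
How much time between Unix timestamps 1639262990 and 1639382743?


Difference = 1639382743 - 1639262990 = 119753 seconds
In hours: 119753 / 3600 ≈ 33.3
In days: 119753 / 86400 ≈ 1.39

119753 seconds (33.3 hours / 1.39 days)


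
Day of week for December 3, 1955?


Zeller's congruence:
q=3, m=12, k=55, j=19
h = (3 + ⌊13×13/5⌋ + 55 + ⌊55/4⌋ + ⌊19/4⌋ - 2×19) mod 7
= (3 + 33 + 55 + 13 + 4 - 38) mod 7
= 70 mod 7 = 0
h=0 → Saturday

Saturday


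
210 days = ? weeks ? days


30 weeks 0 days

Weeks: 210 ÷ 7 = 30 remainder 0


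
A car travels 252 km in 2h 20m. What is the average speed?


108.0 km/h

Distance: 252 km
Time: 2h 20m = 140 min = 140/60 = 7/3 hours
Speed = 252 ÷ (7/3) = 252 × 3 / 7 = 756/7 = 108.0 km/h


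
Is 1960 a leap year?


Yes

Rules: divisible by 4 AND (not by 100 OR by 400)
1960 ÷ 4 = 490 exactly → divisible by 4
1960 ÷ 100 = 19 remainder 60 → not divisible by 100
Divisible by 4 but not by 100 → leap year


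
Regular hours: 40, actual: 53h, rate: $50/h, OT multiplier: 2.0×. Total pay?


$3300.00

Regular: 40h × $50 = $2000.00
Overtime: 53 - 40 = 13h
OT pay: 13h × $50 × 2.0 = $1300.00
Total = $2000.00 + $1300.00 = $3300.00


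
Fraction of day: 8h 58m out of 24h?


0.3736 (37.36%)

Total minutes: 8×60 + 58 = 538
Day = 24×60 = 1440 minutes
Fraction = 538/1440 ≈ 0.3736
As a percentage: 538/1440 × 100 ≈ 37.36%


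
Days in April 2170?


Month: April (month 4)
April has 30 days

30 days


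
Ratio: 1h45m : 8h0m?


7:32 (0.22)

Duration 1: 105 minutes
Duration 2: 480 minutes
Ratio = 105:480
GCD = 15
Simplified = 7:32
As a decimal: 7/32 ≈ 0.22


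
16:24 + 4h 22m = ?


Start: 984 minutes from midnight
Add: 262 minutes
Total: 1246 minutes
Hours: 1246 ÷ 60 = 20 remainder 46

20:46


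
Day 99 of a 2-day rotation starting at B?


Shift B

Shifts: A, B
Start: B (index 1)
Day 99: (1 + 99 - 1) mod 2
= 99 mod 2
= 1
Index 1 → shift B


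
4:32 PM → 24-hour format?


16:32

Input: 4:32 PM
PM: 4 + 12 = 16


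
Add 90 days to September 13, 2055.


December 12, 2055

Start: September 13, 2055
Add 90 days
September 13 → October 1: 30 - 13 + 1 = 18 days (90 - 18 = 72 left)
October 1 → November 1: 31 - 1 + 1 = 31 days (72 - 31 = 41 left)
November 1 → December 1: 30 - 1 + 1 = 30 days (41 - 30 = 11 left)
December 1 + 11 = December 12, 2055


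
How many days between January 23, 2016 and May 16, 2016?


From January 23, 2016 to May 16, 2016
Rest of January 2016: 31 - 23 = 8
Full months: February 2016 29, March 31, April 30
Days into May 2016: 16
Total = 8 + 29 + 31 + 30 + 16 = 114 days

114 days


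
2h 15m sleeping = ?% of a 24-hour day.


Time: 135 minutes
Day: 1440 minutes
Percentage = (135/1440) × 100 ≈ 9.4%

9.4%


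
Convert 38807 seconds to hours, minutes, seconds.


10h 46m 47s

Hours: 38807 ÷ 3600 = 10 remainder 2807
Minutes: 2807 ÷ 60 = 46 remainder 47
Seconds: 47


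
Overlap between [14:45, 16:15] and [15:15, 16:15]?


60 minutes

Meeting A: 885-975 (in minutes from midnight)
Meeting B: 915-975
Overlap start = max(885, 915) = 915
Overlap end = min(975, 975) = 975
Overlap = max(0, 975 - 915) = 60 min


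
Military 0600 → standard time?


6:00 AM

Hour: 6
6 < 12 → AM


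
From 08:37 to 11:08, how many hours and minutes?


2h 31m

End time in minutes: 11×60 + 8 = 668
Start time in minutes: 8×60 + 37 = 517
Difference = 668 - 517 = 151 minutes
= 2 hours 31 minutes


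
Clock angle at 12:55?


Hour hand (12 ≡ 0 on the dial): 0×30 + 55×0.5 = 27.5°
Minute hand = 55×6 = 330°
Difference = |27.5 - 330| = 302.5°
Since > 180°: 360 - 302.5 = 57.5°

57.5°


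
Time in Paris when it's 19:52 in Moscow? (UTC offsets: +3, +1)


17:52

Time difference = UTC+1 - UTC+3 = -2 hours
New hour = (19 -2) mod 24
= 17 mod 24 = 17
Minutes unchanged → 17:52


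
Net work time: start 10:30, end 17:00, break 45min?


Total time = (17×60+0) - (10×60+30)
= 1020 - 630 = 390 min
Minus break: 390 - 45 = 345 min
= 5h 45m

5h 45m (345 minutes)


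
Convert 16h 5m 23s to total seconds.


57923 seconds

Hours: 16 × 3600 = 57600
Minutes: 5 × 60 = 300
Seconds: 23
Total = 57600 + 300 + 23 = 57923


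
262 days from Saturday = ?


Start: Saturday (index 5)
(5 + 262) mod 7
= 267 mod 7
= 1
Index 1 → Tuesday

Tuesday


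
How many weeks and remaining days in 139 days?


19 weeks 6 days

Weeks: 139 ÷ 7 = 19 remainder 6


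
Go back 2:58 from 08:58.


06:00

Start: 538 minutes from midnight
Subtract: 178 minutes
Remaining: 538 - 178 = 360
Hours: 6, Minutes: 0


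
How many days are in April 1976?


30 days

Month: April (month 4)
April has 30 days


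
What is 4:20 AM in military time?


04:20

Input: 4:20 AM
AM hour stays: 4


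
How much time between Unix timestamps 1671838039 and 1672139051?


301012 seconds (83.6 hours / 3.48 days)

Difference = 1672139051 - 1671838039 = 301012 seconds
In hours: 301012 / 3600 ≈ 83.6
In days: 301012 / 86400 ≈ 3.48


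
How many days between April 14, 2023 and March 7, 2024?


328 days

From April 14, 2023 to March 7, 2024
Rest of April 2023: 30 - 14 = 16
Full months: May 31, June 30, July 31, August 31, September 30, October 31, November 30, December 31, January 31, February 2024 29
Days into March 2024: 7
Total = 16 + 31 + 30 + 31 + 31 + 30 + 31 + 30 + 31 + 31 + 29 + 7 = 328 days


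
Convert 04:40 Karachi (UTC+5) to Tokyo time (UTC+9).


Time difference = UTC+9 - UTC+5 = +4 hours
New hour = (4 + 4) mod 24
= 8 mod 24 = 8
Minutes unchanged → 08:40

08:40


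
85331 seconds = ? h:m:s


23h 42m 11s

Hours: 85331 ÷ 3600 = 23 remainder 2531
Minutes: 2531 ÷ 60 = 42 remainder 11
Seconds: 11


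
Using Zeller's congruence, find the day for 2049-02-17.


Zeller's congruence:
q=17, m=14, k=48, j=20
h = (17 + ⌊13×15/5⌋ + 48 + ⌊48/4⌋ + ⌊20/4⌋ - 2×20) mod 7
= (17 + 39 + 48 + 12 + 5 - 40) mod 7
= 81 mod 7 = 4
h=4 → Wednesday

Wednesday


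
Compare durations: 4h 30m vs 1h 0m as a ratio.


Duration 1: 270 minutes
Duration 2: 60 minutes
Ratio = 270:60
GCD = 30
Simplified = 9:2
As a decimal: 9/2 = 4.50

9:2 (4.50)


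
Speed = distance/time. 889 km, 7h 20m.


121.2 km/h

Distance: 889 km
Time: 7h 20m = 440 min = 440/60 = 22/3 hours
Speed = 889 ÷ (22/3) = 889 × 3 / 22 = 2667/22 ≈ 121.2 km/h


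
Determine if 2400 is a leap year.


Rules: divisible by 4 AND (not by 100 OR by 400)
2400 ÷ 4 = 600 exactly → divisible by 4
2400 ÷ 100 = 24 exactly → divisible by 100
2400 ÷ 400 = 6 exactly → divisible by 400
Divisible by 400 → leap year

Yes


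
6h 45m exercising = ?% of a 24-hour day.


Time: 405 minutes
Day: 1440 minutes
Percentage = (405/1440) × 100 ≈ 28.1%

28.1%


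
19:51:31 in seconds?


71491 seconds

Hours: 19 × 3600 = 68400
Minutes: 51 × 60 = 3060
Seconds: 31
Total = 68400 + 3060 + 31 = 71491


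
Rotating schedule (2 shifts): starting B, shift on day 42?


Shifts: A, B
Start: B (index 1)
Day 42: (1 + 42 - 1) mod 2
= 42 mod 2
= 0
Index 0 → shift A

Shift A


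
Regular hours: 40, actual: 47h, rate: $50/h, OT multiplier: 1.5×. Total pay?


Regular: 40h × $50 = $2000.00
Overtime: 47 - 40 = 7h
OT pay: 7h × $50 × 1.5 = $525.00
Total = $2000.00 + $525.00 = $2525.00

$2525.00


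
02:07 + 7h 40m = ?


09:47

Start: 127 minutes from midnight
Add: 460 minutes
Total: 587 minutes
Hours: 587 ÷ 60 = 9 remainder 47


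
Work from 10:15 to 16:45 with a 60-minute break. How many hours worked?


5h 30m (330 minutes)

Total time = (16×60+45) - (10×60+15)
= 1005 - 615 = 390 min
Minus break: 390 - 60 = 330 min
= 5h 30m


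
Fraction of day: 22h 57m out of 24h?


Total minutes: 22×60 + 57 = 1377
Day = 24×60 = 1440 minutes
Fraction = 1377/1440 ≈ 0.9563
As a percentage: 1377/1440 × 100 ≈ 95.63%

0.9563 (95.63%)


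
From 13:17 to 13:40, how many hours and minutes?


0h 23m

End time in minutes: 13×60 + 40 = 820
Start time in minutes: 13×60 + 17 = 797
Difference = 820 - 797 = 23 minutes
= 0 hours 23 minutes


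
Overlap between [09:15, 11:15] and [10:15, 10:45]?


Meeting A: 555-675 (in minutes from midnight)
Meeting B: 615-645
Overlap start = max(555, 615) = 615
Overlap end = min(675, 645) = 645
Overlap = max(0, 645 - 615) = 30 min

30 minutes


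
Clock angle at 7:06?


Hour hand = 7×30 + 6×0.5 = 213.0°
Minute hand = 6×6 = 36°
Difference = |213.0 - 36| = 177.0°

177.0°


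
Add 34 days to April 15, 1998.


Start: April 15, 1998
Add 34 days
April 15 → May 1: 30 - 15 + 1 = 16 days (34 - 16 = 18 left)
May 1 + 18 = May 19, 1998

May 19, 1998


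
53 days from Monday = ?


Start: Monday (index 0)
(0 + 53) mod 7
= 53 mod 7
= 4
Index 4 → Friday

Friday


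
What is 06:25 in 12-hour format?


Hour: 6
6 < 12 → AM

6:25 AM


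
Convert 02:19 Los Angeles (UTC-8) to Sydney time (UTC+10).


Time difference = UTC+10 - UTC-8 = +18 hours
New hour = (2 + 18) mod 24
= 20 mod 24 = 20
Minutes unchanged → 20:19

20:19


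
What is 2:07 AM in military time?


02:07

Input: 2:07 AM
AM hour stays: 2


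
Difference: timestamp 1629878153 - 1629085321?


792832 seconds (220.2 hours / 9.18 days)

Difference = 1629878153 - 1629085321 = 792832 seconds
In hours: 792832 / 3600 ≈ 220.2
In days: 792832 / 86400 ≈ 9.18


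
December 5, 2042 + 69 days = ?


February 12, 2043

Start: December 5, 2042
Add 69 days
December 5 → January 1: 31 - 5 + 1 = 27 days (69 - 27 = 42 left)
January 1 → February 1: 31 - 1 + 1 = 31 days (42 - 31 = 11 left)
February 1 + 11 = February 12, 2043


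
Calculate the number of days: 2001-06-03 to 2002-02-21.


From June 3, 2001 to February 21, 2002
Rest of June 2001: 30 - 3 = 27
Full months: July 31, August 31, September 30, October 31, November 30, December 31, January 31
Days into February 2002: 21
Total = 27 + 31 + 31 + 30 + 31 + 30 + 31 + 31 + 21 = 263 days

263 days


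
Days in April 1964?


30 days

Month: April (month 4)
April has 30 days


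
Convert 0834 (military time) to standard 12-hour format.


Hour: 8
8 < 12 → AM

8:34 AM


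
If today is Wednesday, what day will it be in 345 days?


Start: Wednesday (index 2)
(2 + 345) mod 7
= 347 mod 7
= 4
Index 4 → Friday

Friday


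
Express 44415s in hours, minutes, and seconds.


Hours: 44415 ÷ 3600 = 12 remainder 1215
Minutes: 1215 ÷ 60 = 20 remainder 15
Seconds: 15

12h 20m 15s


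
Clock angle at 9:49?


0.5°

Hour hand = 9×30 + 49×0.5 = 294.5°
Minute hand = 49×6 = 294°
Difference = |294.5 - 294| = 0.5°


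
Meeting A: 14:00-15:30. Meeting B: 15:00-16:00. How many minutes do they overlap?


30 minutes

Meeting A: 840-930 (in minutes from midnight)
Meeting B: 900-960
Overlap start = max(840, 900) = 900
Overlap end = min(930, 960) = 930
Overlap = max(0, 930 - 900) = 30 min


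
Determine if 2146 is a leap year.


Rules: divisible by 4 AND (not by 100 OR by 400)
2146 ÷ 4 = 536 remainder 2 → not divisible by 4
Not divisible by 4 → not a leap year

No


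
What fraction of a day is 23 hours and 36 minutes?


0.9833 (98.33%)

Total minutes: 23×60 + 36 = 1416
Day = 24×60 = 1440 minutes
Fraction = 1416/1440 ≈ 0.9833
As a percentage: 1416/1440 × 100 ≈ 98.33%


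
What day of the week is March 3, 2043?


Tuesday

Zeller's congruence:
q=3, m=3, k=43, j=20
h = (3 + ⌊13×4/5⌋ + 43 + ⌊43/4⌋ + ⌊20/4⌋ - 2×20) mod 7
= (3 + 10 + 43 + 10 + 5 - 40) mod 7
= 31 mod 7 = 3
h=3 → Tuesday


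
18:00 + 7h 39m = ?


01:39 (next day)

Start: 1080 minutes from midnight
Add: 459 minutes
Total: 1539 minutes
Hours: 1539 ÷ 60 = 25 remainder 39
25 ≥ 24 → 25 - 24 = 1 (next day)


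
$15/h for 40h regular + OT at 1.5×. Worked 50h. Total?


$825.00

Regular: 40h × $15 = $600.00
Overtime: 50 - 40 = 10h
OT pay: 10h × $15 × 1.5 = $225.00
Total = $600.00 + $225.00 = $825.00


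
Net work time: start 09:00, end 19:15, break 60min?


9h 15m (555 minutes)

Total time = (19×60+15) - (9×60+0)
= 1155 - 540 = 615 min
Minus break: 615 - 60 = 555 min
= 9h 15m


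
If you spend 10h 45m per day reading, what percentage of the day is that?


Time: 645 minutes
Day: 1440 minutes
Percentage = (645/1440) × 100 ≈ 44.8%

44.8%


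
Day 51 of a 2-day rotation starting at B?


Shifts: A, B
Start: B (index 1)
Day 51: (1 + 51 - 1) mod 2
= 51 mod 2
= 1
Index 1 → shift B

Shift B


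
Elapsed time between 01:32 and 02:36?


1h 4m

End time in minutes: 2×60 + 36 = 156
Start time in minutes: 1×60 + 32 = 92
Difference = 156 - 92 = 64 minutes
= 1 hours 4 minutes


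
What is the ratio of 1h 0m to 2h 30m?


Duration 1: 60 minutes
Duration 2: 150 minutes
Ratio = 60:150
GCD = 30
Simplified = 2:5
As a decimal: 2/5 = 0.40

2:5 (0.40)


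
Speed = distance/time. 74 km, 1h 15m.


59.2 km/h

Distance: 74 km
Time: 1h 15m = 75 min = 75/60 = 5/4 hours
Speed = 74 ÷ (5/4) = 74 × 4 / 5 = 296/5 = 59.2 km/h


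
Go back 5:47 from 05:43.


Start: 343 minutes from midnight
Subtract: 347 minutes
Remaining: 343 - 347 = -4
Negative → add 24×60 = 1436
Hours: 23, Minutes: 56

23:56


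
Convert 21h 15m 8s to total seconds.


Hours: 21 × 3600 = 75600
Minutes: 15 × 60 = 900
Seconds: 8
Total = 75600 + 900 + 8 = 76508

76508 seconds


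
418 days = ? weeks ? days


59 weeks 5 days

Weeks: 418 ÷ 7 = 59 remainder 5


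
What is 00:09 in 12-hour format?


Hour: 0
0 → 12 AM (midnight)

12:09 AM


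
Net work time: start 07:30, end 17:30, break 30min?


9h 30m (570 minutes)

Total time = (17×60+30) - (7×60+30)
= 1050 - 450 = 600 min
Minus break: 600 - 30 = 570 min
= 9h 30m


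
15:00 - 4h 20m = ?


Start: 900 minutes from midnight
Subtract: 260 minutes
Remaining: 900 - 260 = 640
Hours: 10, Minutes: 40

10:40


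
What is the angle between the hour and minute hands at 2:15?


22.5°

Hour hand = 2×30 + 15×0.5 = 67.5°
Minute hand = 15×6 = 90°
Difference = |67.5 - 90| = 22.5°


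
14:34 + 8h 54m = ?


Start: 874 minutes from midnight
Add: 534 minutes
Total: 1408 minutes
Hours: 1408 ÷ 60 = 23 remainder 28

23:28


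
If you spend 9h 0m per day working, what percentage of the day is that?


Time: 540 minutes
Day: 1440 minutes
Percentage = (540/1440) × 100 = 37.5%

37.5%


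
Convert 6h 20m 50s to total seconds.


Hours: 6 × 3600 = 21600
Minutes: 20 × 60 = 1200
Seconds: 50
Total = 21600 + 1200 + 50 = 22850

22850 seconds


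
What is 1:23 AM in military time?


01:23

Input: 1:23 AM
AM hour stays: 1


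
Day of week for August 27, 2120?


Zeller's congruence:
q=27, m=8, k=20, j=21
h = (27 + ⌊13×9/5⌋ + 20 + ⌊20/4⌋ + ⌊21/4⌋ - 2×21) mod 7
= (27 + 23 + 20 + 5 + 5 - 42) mod 7
= 38 mod 7 = 3
h=3 → Tuesday

Tuesday


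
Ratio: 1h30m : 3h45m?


Duration 1: 90 minutes
Duration 2: 225 minutes
Ratio = 90:225
GCD = 45
Simplified = 2:5
As a decimal: 2/5 = 0.40

2:5 (0.40)


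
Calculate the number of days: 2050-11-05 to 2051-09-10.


309 days

From November 5, 2050 to September 10, 2051
Rest of November 2050: 30 - 5 = 25
Full months: December 31, January 31, February 2051 28, March 31, April 30, May 31, June 30, July 31, August 31
Days into September 2051: 10
Total = 25 + 31 + 31 + 28 + 31 + 30 + 31 + 30 + 31 + 31 + 10 = 309 days


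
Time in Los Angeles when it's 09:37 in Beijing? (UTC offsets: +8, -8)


Time difference = UTC-8 - UTC+8 = -16 hours
New hour = (9 -16) mod 24
= -7 mod 24 = 17
Minutes unchanged → 17:37; -7 < 0 → previous day

17:37 (previous day)


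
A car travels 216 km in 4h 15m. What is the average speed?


Distance: 216 km
Time: 4h 15m = 255 min = 255/60 = 17/4 hours
Speed = 216 ÷ (17/4) = 216 × 4 / 17 = 864/17 ≈ 50.8 km/h

50.8 km/h


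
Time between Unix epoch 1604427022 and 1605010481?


583459 seconds (162.1 hours / 6.75 days)

Difference = 1605010481 - 1604427022 = 583459 seconds
In hours: 583459 / 3600 ≈ 162.1
In days: 583459 / 86400 ≈ 6.75


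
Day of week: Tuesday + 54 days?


Sunday

Start: Tuesday (index 1)
(1 + 54) mod 7
= 55 mod 7
= 6
Index 6 → Sunday


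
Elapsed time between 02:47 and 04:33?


1h 46m

End time in minutes: 4×60 + 33 = 273
Start time in minutes: 2×60 + 47 = 167
Difference = 273 - 167 = 106 minutes
= 1 hours 46 minutes


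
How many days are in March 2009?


31 days

Month: March (month 3)
March has 31 days


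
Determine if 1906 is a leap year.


Rules: divisible by 4 AND (not by 100 OR by 400)
1906 ÷ 4 = 476 remainder 2 → not divisible by 4
Not divisible by 4 → not a leap year

No


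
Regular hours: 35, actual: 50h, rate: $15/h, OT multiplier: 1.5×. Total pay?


$862.50

Regular: 35h × $15 = $525.00
Overtime: 50 - 35 = 15h
OT pay: 15h × $15 × 1.5 = $337.50
Total = $525.00 + $337.50 = $862.50


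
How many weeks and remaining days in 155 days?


22 weeks 1 days

Weeks: 155 ÷ 7 = 22 remainder 1


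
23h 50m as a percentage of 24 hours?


Total minutes: 23×60 + 50 = 1430
Day = 24×60 = 1440 minutes
Fraction = 1430/1440 ≈ 0.9931
As a percentage: 1430/1440 × 100 ≈ 99.31%

0.9931 (99.31%)


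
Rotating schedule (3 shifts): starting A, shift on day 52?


Shift A

Shifts: A, B, C
Start: A (index 0)
Day 52: (0 + 52 - 1) mod 3
= 51 mod 3
= 0
Index 0 → shift A


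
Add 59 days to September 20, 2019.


November 18, 2019

Start: September 20, 2019
Add 59 days
September 20 → October 1: 30 - 20 + 1 = 11 days (59 - 11 = 48 left)
October 1 → November 1: 31 - 1 + 1 = 31 days (48 - 31 = 17 left)
November 1 + 17 = November 18, 2019


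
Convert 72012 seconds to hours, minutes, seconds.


20h 0m 12s

Hours: 72012 ÷ 3600 = 20 remainder 12
Minutes: 12 ÷ 60 = 0 remainder 12
Seconds: 12


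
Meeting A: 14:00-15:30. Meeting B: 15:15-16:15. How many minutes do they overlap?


Meeting A: 840-930 (in minutes from midnight)
Meeting B: 915-975
Overlap start = max(840, 915) = 915
Overlap end = min(930, 975) = 930
Overlap = max(0, 930 - 915) = 15 min

15 minutes


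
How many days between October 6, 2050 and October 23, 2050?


From October 6, 2050 to October 23, 2050
Same month: 23 - 6 = 17 days

17 days


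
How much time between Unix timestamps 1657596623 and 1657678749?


82126 seconds (22.8 hours / 0.95 days)

Difference = 1657678749 - 1657596623 = 82126 seconds
In hours: 82126 / 3600 ≈ 22.8
In days: 82126 / 86400 ≈ 0.95


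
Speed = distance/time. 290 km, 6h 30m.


44.6 km/h

Distance: 290 km
Time: 6h 30m = 390 min = 390/60 = 13/2 hours
Speed = 290 ÷ (13/2) = 290 × 2 / 13 = 580/13 ≈ 44.6 km/h


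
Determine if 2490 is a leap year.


No

Rules: divisible by 4 AND (not by 100 OR by 400)
2490 ÷ 4 = 622 remainder 2 → not divisible by 4
Not divisible by 4 → not a leap year


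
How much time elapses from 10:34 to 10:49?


0h 15m

End time in minutes: 10×60 + 49 = 649
Start time in minutes: 10×60 + 34 = 634
Difference = 649 - 634 = 15 minutes
= 0 hours 15 minutes


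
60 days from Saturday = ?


Start: Saturday (index 5)
(5 + 60) mod 7
= 65 mod 7
= 2
Index 2 → Wednesday

Wednesday


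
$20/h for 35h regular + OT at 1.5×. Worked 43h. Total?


$940.00

Regular: 35h × $20 = $700.00
Overtime: 43 - 35 = 8h
OT pay: 8h × $20 × 1.5 = $240.00
Total = $700.00 + $240.00 = $940.00


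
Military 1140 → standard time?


Hour: 11
11 < 12 → AM

11:40 AM


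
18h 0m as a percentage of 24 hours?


0.7500 (75.00%)

Total minutes: 18×60 + 0 = 1080
Day = 24×60 = 1440 minutes
Fraction = 1080/1440 = 0.7500
As a percentage: 1080/1440 × 100 = 75.00%


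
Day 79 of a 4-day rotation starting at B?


Shift D

Shifts: A, B, C, D
Start: B (index 1)
Day 79: (1 + 79 - 1) mod 4
= 79 mod 4
= 3
Index 3 → shift D


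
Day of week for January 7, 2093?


Zeller's congruence:
q=7, m=13, k=92, j=20
h = (7 + ⌊13×14/5⌋ + 92 + ⌊92/4⌋ + ⌊20/4⌋ - 2×20) mod 7
= (7 + 36 + 92 + 23 + 5 - 40) mod 7
= 123 mod 7 = 4
h=4 → Wednesday

Wednesday


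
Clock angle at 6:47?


78.5°

Hour hand = 6×30 + 47×0.5 = 203.5°
Minute hand = 47×6 = 282°
Difference = |203.5 - 282| = 78.5°


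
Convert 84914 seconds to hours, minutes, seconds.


23h 35m 14s

Hours: 84914 ÷ 3600 = 23 remainder 2114
Minutes: 2114 ÷ 60 = 35 remainder 14
Seconds: 14


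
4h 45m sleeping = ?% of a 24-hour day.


Time: 285 minutes
Day: 1440 minutes
Percentage = (285/1440) × 100 ≈ 19.8%

19.8%


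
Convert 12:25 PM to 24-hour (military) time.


Input: 12:25 PM
12 PM → 12 (noon)

12:25


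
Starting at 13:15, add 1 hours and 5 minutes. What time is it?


14:20

Start: 795 minutes from midnight
Add: 65 minutes
Total: 860 minutes
Hours: 860 ÷ 60 = 14 remainder 20


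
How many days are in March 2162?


31 days

Month: March (month 3)
March has 31 days


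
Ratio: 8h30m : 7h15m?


Duration 1: 510 minutes
Duration 2: 435 minutes
Ratio = 510:435
GCD = 15
Simplified = 34:29
As a decimal: 34/29 ≈ 1.17

34:29 (1.17)


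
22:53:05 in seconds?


Hours: 22 × 3600 = 79200
Minutes: 53 × 60 = 3180
Seconds: 5
Total = 79200 + 3180 + 5 = 82385

82385 seconds


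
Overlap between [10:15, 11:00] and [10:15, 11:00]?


Meeting A: 615-660 (in minutes from midnight)
Meeting B: 615-660
Overlap start = max(615, 615) = 615
Overlap end = min(660, 660) = 660
Overlap = max(0, 660 - 615) = 45 min

45 minutes


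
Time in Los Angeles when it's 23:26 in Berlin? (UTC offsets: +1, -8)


14:26

Time difference = UTC-8 - UTC+1 = -9 hours
New hour = (23 -9) mod 24
= 14 mod 24 = 14
Minutes unchanged → 14:26


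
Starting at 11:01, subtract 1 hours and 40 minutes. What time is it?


09:21

Start: 661 minutes from midnight
Subtract: 100 minutes
Remaining: 661 - 100 = 561
Hours: 9, Minutes: 21


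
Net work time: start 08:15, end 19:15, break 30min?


10h 30m (630 minutes)

Total time = (19×60+15) - (8×60+15)
= 1155 - 495 = 660 min
Minus break: 660 - 30 = 630 min
= 10h 30m


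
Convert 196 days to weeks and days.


Weeks: 196 ÷ 7 = 28 remainder 0

28 weeks 0 days


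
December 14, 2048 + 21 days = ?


January 4, 2049

Start: December 14, 2048
Add 21 days
December 14 → January 1: 31 - 14 + 1 = 18 days (21 - 18 = 3 left)
January 1 + 3 = January 4, 2049


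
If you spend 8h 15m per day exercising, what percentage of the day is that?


Time: 495 minutes
Day: 1440 minutes
Percentage = (495/1440) × 100 ≈ 34.4%

34.4%


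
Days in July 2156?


31 days

Month: July (month 7)
July has 31 days


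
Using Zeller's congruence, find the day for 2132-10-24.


Zeller's congruence:
q=24, m=10, k=32, j=21
h = (24 + ⌊13×11/5⌋ + 32 + ⌊32/4⌋ + ⌊21/4⌋ - 2×21) mod 7
= (24 + 28 + 32 + 8 + 5 - 42) mod 7
= 55 mod 7 = 6
h=6 → Friday

Friday


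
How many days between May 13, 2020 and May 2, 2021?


From May 13, 2020 to May 2, 2021
Rest of May 2020: 31 - 13 = 18
Full months: June 30, July 31, August 31, September 30, October 31, November 30, December 31, January 31, February 2021 28, March 31, April 30
Days into May 2021: 2
Total = 18 + 30 + 31 + 31 + 30 + 31 + 30 + 31 + 31 + 28 + 31 + 30 + 2 = 354 days

354 days


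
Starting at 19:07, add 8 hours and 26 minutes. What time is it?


Start: 1147 minutes from midnight
Add: 506 minutes
Total: 1653 minutes
Hours: 1653 ÷ 60 = 27 remainder 33
27 ≥ 24 → 27 - 24 = 3 (next day)

03:33 (next day)


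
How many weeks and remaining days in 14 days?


Weeks: 14 ÷ 7 = 2 remainder 0

2 weeks 0 days


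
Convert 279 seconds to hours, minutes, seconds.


Hours: 279 ÷ 3600 = 0 remainder 279
Minutes: 279 ÷ 60 = 4 remainder 39
Seconds: 39

0h 4m 39s


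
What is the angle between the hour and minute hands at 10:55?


Hour hand = 10×30 + 55×0.5 = 327.5°
Minute hand = 55×6 = 330°
Difference = |327.5 - 330| = 2.5°

2.5°


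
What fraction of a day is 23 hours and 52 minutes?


Total minutes: 23×60 + 52 = 1432
Day = 24×60 = 1440 minutes
Fraction = 1432/1440 ≈ 0.9944
As a percentage: 1432/1440 × 100 ≈ 99.44%

0.9944 (99.44%)


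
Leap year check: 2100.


Rules: divisible by 4 AND (not by 100 OR by 400)
2100 ÷ 4 = 525 exactly → divisible by 4
2100 ÷ 100 = 21 exactly → divisible by 100
2100 ÷ 400 = 5 remainder 100 → not divisible by 400
Divisible by 100 but not by 400 → not a leap year

No


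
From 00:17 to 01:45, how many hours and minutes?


1h 28m

End time in minutes: 1×60 + 45 = 105
Start time in minutes: 0×60 + 17 = 17
Difference = 105 - 17 = 88 minutes
= 1 hours 28 minutes


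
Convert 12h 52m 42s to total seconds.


Hours: 12 × 3600 = 43200
Minutes: 52 × 60 = 3120
Seconds: 42
Total = 43200 + 3120 + 42 = 46362

46362 seconds


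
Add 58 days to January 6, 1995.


Start: January 6, 1995
Add 58 days
January 6 → February 1: 31 - 6 + 1 = 26 days (58 - 26 = 32 left)
February 1 → March 1: 28 - 1 + 1 = 28 days (32 - 28 = 4 left)
March 1 + 4 = March 5, 1995

March 5, 1995


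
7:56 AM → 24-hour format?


Input: 7:56 AM
AM hour stays: 7

07:56


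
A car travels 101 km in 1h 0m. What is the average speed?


Distance: 101 km
Time: 1 hours
Speed = 101 / 1 = 101.0 km/h

101.0 km/h


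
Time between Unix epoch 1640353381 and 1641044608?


691227 seconds (192.0 hours / 8.00 days)

Difference = 1641044608 - 1640353381 = 691227 seconds
In hours: 691227 / 3600 ≈ 192.0
In days: 691227 / 86400 ≈ 8.00


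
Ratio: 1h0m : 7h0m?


Duration 1: 60 minutes
Duration 2: 420 minutes
Ratio = 60:420
GCD = 60
Simplified = 1:7
As a decimal: 1/7 ≈ 0.14

1:7 (0.14)


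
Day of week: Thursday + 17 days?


Start: Thursday (index 3)
(3 + 17) mod 7
= 20 mod 7
= 6
Index 6 → Sunday

Sunday


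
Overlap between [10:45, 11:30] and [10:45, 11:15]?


30 minutes

Meeting A: 645-690 (in minutes from midnight)
Meeting B: 645-675
Overlap start = max(645, 645) = 645
Overlap end = min(690, 675) = 675
Overlap = max(0, 675 - 645) = 30 min


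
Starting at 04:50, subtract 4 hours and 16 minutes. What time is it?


Start: 290 minutes from midnight
Subtract: 256 minutes
Remaining: 290 - 256 = 34
Hours: 0, Minutes: 34

00:34


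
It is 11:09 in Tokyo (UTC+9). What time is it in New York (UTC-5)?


Time difference = UTC-5 - UTC+9 = -14 hours
New hour = (11 -14) mod 24
= -3 mod 24 = 21
Minutes unchanged → 21:09; -3 < 0 → previous day

21:09 (previous day)


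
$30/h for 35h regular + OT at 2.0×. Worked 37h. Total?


$1170.00

Regular: 35h × $30 = $1050.00
Overtime: 37 - 35 = 2h
OT pay: 2h × $30 × 2.0 = $120.00
Total = $1050.00 + $120.00 = $1170.00


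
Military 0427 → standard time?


4:27 AM

Hour: 4
4 < 12 → AM


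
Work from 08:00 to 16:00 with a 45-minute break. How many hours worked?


Total time = (16×60+0) - (8×60+0)
= 960 - 480 = 480 min
Minus break: 480 - 45 = 435 min
= 7h 15m

7h 15m (435 minutes)


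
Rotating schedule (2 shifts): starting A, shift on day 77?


Shift A

Shifts: A, B
Start: A (index 0)
Day 77: (0 + 77 - 1) mod 2
= 76 mod 2
= 0
Index 0 → shift A


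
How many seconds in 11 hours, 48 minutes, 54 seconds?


Hours: 11 × 3600 = 39600
Minutes: 48 × 60 = 2880
Seconds: 54
Total = 39600 + 2880 + 54 = 42534

42534 seconds


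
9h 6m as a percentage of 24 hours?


0.3792 (37.92%)

Total minutes: 9×60 + 6 = 546
Day = 24×60 = 1440 minutes
Fraction = 546/1440 ≈ 0.3792
As a percentage: 546/1440 × 100 ≈ 37.92%


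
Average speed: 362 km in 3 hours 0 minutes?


120.7 km/h

Distance: 362 km
Time: 3 hours
Speed = 362 / 3 ≈ 120.7 km/h


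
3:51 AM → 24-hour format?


Input: 3:51 AM
AM hour stays: 3

03:51


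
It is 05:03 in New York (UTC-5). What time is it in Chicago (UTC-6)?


04:03

Time difference = UTC-6 - UTC-5 = -1 hours
New hour = (5 -1) mod 24
= 4 mod 24 = 4
Minutes unchanged → 04:03


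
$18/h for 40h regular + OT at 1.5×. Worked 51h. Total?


$1017.00

Regular: 40h × $18 = $720.00
Overtime: 51 - 40 = 11h
OT pay: 11h × $18 × 1.5 = $297.00
Total = $720.00 + $297.00 = $1017.00


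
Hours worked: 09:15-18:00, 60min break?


7h 45m (465 minutes)

Total time = (18×60+0) - (9×60+15)
= 1080 - 555 = 525 min
Minus break: 525 - 60 = 465 min
= 7h 45m


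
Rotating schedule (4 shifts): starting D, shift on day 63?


Shift B

Shifts: A, B, C, D
Start: D (index 3)
Day 63: (3 + 63 - 1) mod 4
= 65 mod 4
= 1
Index 1 → shift B


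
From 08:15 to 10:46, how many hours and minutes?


End time in minutes: 10×60 + 46 = 646
Start time in minutes: 8×60 + 15 = 495
Difference = 646 - 495 = 151 minutes
= 2 hours 31 minutes

2h 31m


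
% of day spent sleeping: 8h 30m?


Time: 510 minutes
Day: 1440 minutes
Percentage = (510/1440) × 100 ≈ 35.4%

35.4%


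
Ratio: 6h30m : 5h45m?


26:23 (1.13)

Duration 1: 390 minutes
Duration 2: 345 minutes
Ratio = 390:345
GCD = 15
Simplified = 26:23
As a decimal: 26/23 ≈ 1.13


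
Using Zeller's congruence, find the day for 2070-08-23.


Zeller's congruence:
q=23, m=8, k=70, j=20
h = (23 + ⌊13×9/5⌋ + 70 + ⌊70/4⌋ + ⌊20/4⌋ - 2×20) mod 7
= (23 + 23 + 70 + 17 + 5 - 40) mod 7
= 98 mod 7 = 0
h=0 → Saturday

Saturday


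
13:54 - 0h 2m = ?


13:52

Start: 834 minutes from midnight
Subtract: 2 minutes
Remaining: 834 - 2 = 832
Hours: 13, Minutes: 52
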